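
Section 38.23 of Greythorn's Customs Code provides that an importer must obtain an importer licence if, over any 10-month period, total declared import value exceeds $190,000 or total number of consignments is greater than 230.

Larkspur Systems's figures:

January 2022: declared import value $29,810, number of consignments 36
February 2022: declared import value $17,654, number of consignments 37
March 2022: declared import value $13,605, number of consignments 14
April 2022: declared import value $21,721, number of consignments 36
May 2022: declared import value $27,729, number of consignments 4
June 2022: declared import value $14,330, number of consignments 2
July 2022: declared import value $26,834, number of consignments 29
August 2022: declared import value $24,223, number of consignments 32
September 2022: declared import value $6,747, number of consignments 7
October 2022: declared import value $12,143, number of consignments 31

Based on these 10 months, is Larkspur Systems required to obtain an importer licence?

Yes

Total declared import value: $29,810 + $17,654 + $13,605 + $21,721 + $27,729 + $14,330 + $26,834 + $24,223 + $6,747 + $12,143 = $194,796 (> $190,000).
Total number of consignments: 36 + 37 + 14 + 36 + 4 + 2 + 29 + 32 + 7 + 31 = 228 (≤ 230).
The test is 'or': at least one threshold is exceeded.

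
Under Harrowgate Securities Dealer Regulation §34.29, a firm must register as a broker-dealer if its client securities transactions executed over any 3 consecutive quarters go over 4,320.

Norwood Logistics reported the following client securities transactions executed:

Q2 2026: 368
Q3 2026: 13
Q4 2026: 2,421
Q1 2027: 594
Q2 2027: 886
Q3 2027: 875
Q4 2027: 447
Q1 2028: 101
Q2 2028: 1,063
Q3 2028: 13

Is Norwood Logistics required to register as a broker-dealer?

Q2 2026–Q4 2026: 368 + 13 + 2,421 = 2,802 (under)
Q3 2026–Q1 2027: 13 + 2,421 + 594 = 3,028 (under)
Q4 2026–Q2 2027: 2,421 + 594 + 886 = 3,901 (under)
Q1 2027–Q3 2027: 594 + 886 + 875 = 2,355 (under)
Q2 2027–Q4 2027: 886 + 875 + 447 = 2,208 (under)
Q3 2027–Q1 2028: 875 + 447 + 101 = 1,423 (under)
Q4 2027–Q2 2028: 447 + 101 + 1,063 = 1,611 (under)
Q1 2028–Q3 2028: 101 + 1,063 + 13 = 1,177 (under)
No window exceeds 4,320.

No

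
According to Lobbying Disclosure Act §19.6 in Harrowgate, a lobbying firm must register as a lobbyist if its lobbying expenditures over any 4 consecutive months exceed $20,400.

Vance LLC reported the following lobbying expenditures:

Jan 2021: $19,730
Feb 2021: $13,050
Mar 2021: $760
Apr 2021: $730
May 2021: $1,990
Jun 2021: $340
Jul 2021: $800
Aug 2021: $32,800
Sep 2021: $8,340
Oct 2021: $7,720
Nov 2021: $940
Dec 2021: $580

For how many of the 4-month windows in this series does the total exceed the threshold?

Jan 2021–Apr 2021: $19,730 + $13,050 + $760 + $730 = $34,270 (over)
Feb 2021–May 2021: $13,050 + $760 + $730 + $1,990 = $16,530 (under)
Mar 2021–Jun 2021: $760 + $730 + $1,990 + $340 = $3,820 (under)
Apr 2021–Jul 2021: $730 + $1,990 + $340 + $800 = $3,860 (under)
May 2021–Aug 2021: $1,990 + $340 + $800 + $32,800 = $35,930 (over)
Jun 2021–Sep 2021: $340 + $800 + $32,800 + $8,340 = $42,280 (over)
Jul 2021–Oct 2021: $800 + $32,800 + $8,340 + $7,720 = $49,660 (over)
Aug 2021–Nov 2021: $32,800 + $8,340 + $7,720 + $940 = $49,800 (over)
Sep 2021–Dec 2021: $8,340 + $7,720 + $940 + $580 = $17,580 (under)
5 windows exceed the threshold.

5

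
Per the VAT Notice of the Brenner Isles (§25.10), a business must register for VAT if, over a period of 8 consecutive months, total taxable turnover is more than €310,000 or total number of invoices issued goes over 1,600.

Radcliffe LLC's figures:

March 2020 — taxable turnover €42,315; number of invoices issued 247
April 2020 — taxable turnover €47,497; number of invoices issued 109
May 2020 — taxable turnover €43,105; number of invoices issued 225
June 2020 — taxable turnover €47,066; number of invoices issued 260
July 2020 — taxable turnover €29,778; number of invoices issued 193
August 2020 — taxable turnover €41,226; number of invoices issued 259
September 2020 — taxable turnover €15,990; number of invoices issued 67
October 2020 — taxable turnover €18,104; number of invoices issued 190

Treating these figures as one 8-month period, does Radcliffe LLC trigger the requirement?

Total taxable turnover: €42,315 + €47,497 + €43,105 + €47,066 + €29,778 + €41,226 + €15,990 + €18,104 = €285,081 (≤ €310,000).
Total number of invoices issued: 247 + 109 + 225 + 260 + 193 + 259 + 67 + 190 = 1,550 (≤ 1,600).
The test is 'or': neither threshold is exceeded.

No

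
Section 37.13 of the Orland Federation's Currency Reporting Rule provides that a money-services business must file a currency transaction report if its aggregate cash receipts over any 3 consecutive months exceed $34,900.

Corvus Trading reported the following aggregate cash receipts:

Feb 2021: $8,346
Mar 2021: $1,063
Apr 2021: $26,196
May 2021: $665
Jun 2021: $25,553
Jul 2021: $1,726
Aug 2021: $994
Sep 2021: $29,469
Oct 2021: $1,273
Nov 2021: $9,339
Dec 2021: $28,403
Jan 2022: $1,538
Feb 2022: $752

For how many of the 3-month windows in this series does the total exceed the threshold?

5

Feb 2021–Apr 2021: $8,346 + $1,063 + $26,196 = $35,605 (over)
Mar 2021–May 2021: $1,063 + $26,196 + $665 = $27,924 (under)
Apr 2021–Jun 2021: $26,196 + $665 + $25,553 = $52,414 (over)
May 2021–Jul 2021: $665 + $25,553 + $1,726 = $27,944 (under)
Jun 2021–Aug 2021: $25,553 + $1,726 + $994 = $28,273 (under)
Jul 2021–Sep 2021: $1,726 + $994 + $29,469 = $32,189 (under)
Aug 2021–Oct 2021: $994 + $29,469 + $1,273 = $31,736 (under)
Sep 2021–Nov 2021: $29,469 + $1,273 + $9,339 = $40,081 (over)
Oct 2021–Dec 2021: $1,273 + $9,339 + $28,403 = $39,015 (over)
Nov 2021–Jan 2022: $9,339 + $28,403 + $1,538 = $39,280 (over)
Dec 2021–Feb 2022: $28,403 + $1,538 + $752 = $30,693 (under)
5 windows exceed the threshold.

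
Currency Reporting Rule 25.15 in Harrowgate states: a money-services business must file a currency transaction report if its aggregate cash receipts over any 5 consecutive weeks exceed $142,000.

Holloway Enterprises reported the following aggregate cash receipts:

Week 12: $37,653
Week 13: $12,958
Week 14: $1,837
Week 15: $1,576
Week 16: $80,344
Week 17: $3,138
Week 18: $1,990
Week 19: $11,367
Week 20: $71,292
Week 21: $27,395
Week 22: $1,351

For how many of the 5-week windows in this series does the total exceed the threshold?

Week 12–Week 16: $37,653 + $12,958 + $1,837 + $1,576 + $80,344 = $134,368 (under)
Week 13–Week 17: $12,958 + $1,837 + $1,576 + $80,344 + $3,138 = $99,853 (under)
Week 14–Week 18: $1,837 + $1,576 + $80,344 + $3,138 + $1,990 = $88,885 (under)
Week 15–Week 19: $1,576 + $80,344 + $3,138 + $1,990 + $11,367 = $98,415 (under)
Week 16–Week 20: $80,344 + $3,138 + $1,990 + $11,367 + $71,292 = $168,131 (over)
Week 17–Week 21: $3,138 + $1,990 + $11,367 + $71,292 + $27,395 = $115,182 (under)
Week 18–Week 22: $1,990 + $11,367 + $71,292 + $27,395 + $1,351 = $113,395 (under)
1 window exceeds the threshold.

1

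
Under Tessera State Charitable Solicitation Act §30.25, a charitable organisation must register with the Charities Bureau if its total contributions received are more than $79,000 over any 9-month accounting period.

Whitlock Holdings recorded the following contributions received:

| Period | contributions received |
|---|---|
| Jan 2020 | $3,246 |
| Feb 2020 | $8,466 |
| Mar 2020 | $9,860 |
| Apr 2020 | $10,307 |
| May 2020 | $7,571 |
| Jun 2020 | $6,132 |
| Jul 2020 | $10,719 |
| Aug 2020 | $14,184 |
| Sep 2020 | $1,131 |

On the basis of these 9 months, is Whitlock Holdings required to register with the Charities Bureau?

No

Total contributions received: $3,246 + $8,466 + $9,860 + $10,307 + $7,571 + $6,132 + $10,719 + $14,184 + $1,131 = $71,616.
$71,616 ≤ $79,000, so the threshold is not exceeded.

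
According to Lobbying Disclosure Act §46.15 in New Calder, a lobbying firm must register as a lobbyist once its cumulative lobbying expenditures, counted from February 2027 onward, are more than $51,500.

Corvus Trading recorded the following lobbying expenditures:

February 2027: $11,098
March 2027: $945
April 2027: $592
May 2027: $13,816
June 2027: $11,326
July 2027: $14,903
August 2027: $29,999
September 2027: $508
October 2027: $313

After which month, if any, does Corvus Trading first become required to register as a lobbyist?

Through February 2027: $11,098
Through March 2027: $12,043
Through April 2027: $12,635
Through May 2027: $26,451
Through June 2027: $37,777
Through July 2027: $52,680 ← exceeds threshold

July 2027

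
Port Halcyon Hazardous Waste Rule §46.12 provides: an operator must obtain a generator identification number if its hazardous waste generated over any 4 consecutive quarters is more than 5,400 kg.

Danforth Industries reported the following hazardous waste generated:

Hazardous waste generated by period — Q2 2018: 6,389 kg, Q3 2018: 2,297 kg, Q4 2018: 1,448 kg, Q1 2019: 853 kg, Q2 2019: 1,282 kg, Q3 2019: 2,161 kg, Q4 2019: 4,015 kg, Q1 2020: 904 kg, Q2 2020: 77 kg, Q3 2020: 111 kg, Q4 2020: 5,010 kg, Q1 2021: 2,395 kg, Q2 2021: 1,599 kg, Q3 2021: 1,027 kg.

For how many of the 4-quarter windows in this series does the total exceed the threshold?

Q2 2018–Q1 2019: 6,389 kg + 2,297 kg + 1,448 kg + 853 kg = 10,987 kg (over)
Q3 2018–Q2 2019: 2,297 kg + 1,448 kg + 853 kg + 1,282 kg = 5,880 kg (over)
Q4 2018–Q3 2019: 1,448 kg + 853 kg + 1,282 kg + 2,161 kg = 5,744 kg (over)
Q1 2019–Q4 2019: 853 kg + 1,282 kg + 2,161 kg + 4,015 kg = 8,311 kg (over)
Q2 2019–Q1 2020: 1,282 kg + 2,161 kg + 4,015 kg + 904 kg = 8,362 kg (over)
Q3 2019–Q2 2020: 2,161 kg + 4,015 kg + 904 kg + 77 kg = 7,157 kg (over)
Q4 2019–Q3 2020: 4,015 kg + 904 kg + 77 kg + 111 kg = 5,107 kg (under)
Q1 2020–Q4 2020: 904 kg + 77 kg + 111 kg + 5,010 kg = 6,102 kg (over)
Q2 2020–Q1 2021: 77 kg + 111 kg + 5,010 kg + 2,395 kg = 7,593 kg (over)
Q3 2020–Q2 2021: 111 kg + 5,010 kg + 2,395 kg + 1,599 kg = 9,115 kg (over)
Q4 2020–Q3 2021: 5,010 kg + 2,395 kg + 1,599 kg + 1,027 kg = 10,031 kg (over)
10 windows exceed the threshold.

10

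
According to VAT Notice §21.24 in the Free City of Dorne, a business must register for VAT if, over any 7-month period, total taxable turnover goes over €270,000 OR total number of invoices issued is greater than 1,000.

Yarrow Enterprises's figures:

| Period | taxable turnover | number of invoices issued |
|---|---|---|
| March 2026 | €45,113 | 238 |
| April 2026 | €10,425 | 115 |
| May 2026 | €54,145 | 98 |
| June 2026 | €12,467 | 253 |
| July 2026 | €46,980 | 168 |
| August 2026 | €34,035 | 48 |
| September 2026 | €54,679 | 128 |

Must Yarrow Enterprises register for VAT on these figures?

Yes

Total taxable turnover: €45,113 + €10,425 + €54,145 + €12,467 + €46,980 + €34,035 + €54,679 = €257,844 (≤ €270,000).
Total number of invoices issued: 238 + 115 + 98 + 253 + 168 + 48 + 128 = 1,048 (> 1,000).
The test is 'or': at least one threshold is exceeded.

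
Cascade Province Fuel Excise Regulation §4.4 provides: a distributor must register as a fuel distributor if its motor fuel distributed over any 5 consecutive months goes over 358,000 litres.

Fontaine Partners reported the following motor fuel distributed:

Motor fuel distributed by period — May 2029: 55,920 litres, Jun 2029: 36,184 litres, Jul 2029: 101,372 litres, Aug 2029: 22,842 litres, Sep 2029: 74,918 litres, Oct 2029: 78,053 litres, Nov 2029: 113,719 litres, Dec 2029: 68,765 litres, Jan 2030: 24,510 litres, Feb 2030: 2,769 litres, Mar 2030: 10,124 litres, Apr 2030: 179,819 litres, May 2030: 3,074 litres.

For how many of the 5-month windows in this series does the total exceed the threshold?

3

May 2029–Sep 2029: 55,920 litres + 36,184 litres + 101,372 litres + 22,842 litres + 74,918 litres = 291,236 litres (under)
Jun 2029–Oct 2029: 36,184 litres + 101,372 litres + 22,842 litres + 74,918 litres + 78,053 litres = 313,369 litres (under)
Jul 2029–Nov 2029: 101,372 litres + 22,842 litres + 74,918 litres + 78,053 litres + 113,719 litres = 390,904 litres (over)
Aug 2029–Dec 2029: 22,842 litres + 74,918 litres + 78,053 litres + 113,719 litres + 68,765 litres = 358,297 litres (over)
Sep 2029–Jan 2030: 74,918 litres + 78,053 litres + 113,719 litres + 68,765 litres + 24,510 litres = 359,965 litres (over)
Oct 2029–Feb 2030: 78,053 litres + 113,719 litres + 68,765 litres + 24,510 litres + 2,769 litres = 287,816 litres (under)
Nov 2029–Mar 2030: 113,719 litres + 68,765 litres + 24,510 litres + 2,769 litres + 10,124 litres = 219,887 litres (under)
Dec 2029–Apr 2030: 68,765 litres + 24,510 litres + 2,769 litres + 10,124 litres + 179,819 litres = 285,987 litres (under)
Jan 2030–May 2030: 24,510 litres + 2,769 litres + 10,124 litres + 179,819 litres + 3,074 litres = 220,296 litres (under)
3 windows exceed the threshold.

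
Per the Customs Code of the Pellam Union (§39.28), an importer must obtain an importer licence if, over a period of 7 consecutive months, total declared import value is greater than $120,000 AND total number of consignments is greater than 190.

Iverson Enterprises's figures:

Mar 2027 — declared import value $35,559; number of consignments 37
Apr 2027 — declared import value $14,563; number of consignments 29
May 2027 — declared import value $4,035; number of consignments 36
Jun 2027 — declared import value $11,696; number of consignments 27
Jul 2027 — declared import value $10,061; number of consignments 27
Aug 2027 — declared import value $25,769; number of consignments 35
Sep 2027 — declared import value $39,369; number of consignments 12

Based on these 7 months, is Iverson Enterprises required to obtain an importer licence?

Total declared import value: $35,559 + $14,563 + $4,035 + $11,696 + $10,061 + $25,769 + $39,369 = $141,052 (> $120,000).
Total number of consignments: 37 + 29 + 36 + 27 + 27 + 35 + 12 = 203 (> 190).
The test is 'and': both thresholds are exceeded.

Yes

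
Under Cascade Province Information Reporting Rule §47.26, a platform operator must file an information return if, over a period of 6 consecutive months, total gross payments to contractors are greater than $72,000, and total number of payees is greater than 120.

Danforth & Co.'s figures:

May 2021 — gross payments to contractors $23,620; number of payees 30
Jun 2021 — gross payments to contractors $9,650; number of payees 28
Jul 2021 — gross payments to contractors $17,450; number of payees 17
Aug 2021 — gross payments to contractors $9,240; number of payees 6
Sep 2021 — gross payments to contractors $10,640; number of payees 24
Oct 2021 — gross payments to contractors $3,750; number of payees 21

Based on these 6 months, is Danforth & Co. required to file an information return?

Yes

Total gross payments to contractors: $23,620 + $9,650 + $17,450 + $9,240 + $10,640 + $3,750 = $74,350 (> $72,000).
Total number of payees: 30 + 28 + 17 + 6 + 24 + 21 = 126 (> 120).
The test is 'and': both thresholds are exceeded.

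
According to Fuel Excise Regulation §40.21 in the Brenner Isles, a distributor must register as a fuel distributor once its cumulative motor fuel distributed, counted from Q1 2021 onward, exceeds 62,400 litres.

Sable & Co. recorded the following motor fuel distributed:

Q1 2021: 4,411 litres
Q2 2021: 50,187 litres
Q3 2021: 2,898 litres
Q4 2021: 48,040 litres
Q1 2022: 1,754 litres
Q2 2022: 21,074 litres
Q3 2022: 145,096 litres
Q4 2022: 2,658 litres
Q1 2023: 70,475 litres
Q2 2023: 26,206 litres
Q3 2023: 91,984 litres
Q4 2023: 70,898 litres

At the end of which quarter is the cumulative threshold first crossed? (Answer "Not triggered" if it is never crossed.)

Through Q1 2021: 4,411 litres
Through Q2 2021: 54,598 litres
Through Q3 2021: 57,496 litres
Through Q4 2021: 105,536 litres ← exceeds threshold

Q4 2021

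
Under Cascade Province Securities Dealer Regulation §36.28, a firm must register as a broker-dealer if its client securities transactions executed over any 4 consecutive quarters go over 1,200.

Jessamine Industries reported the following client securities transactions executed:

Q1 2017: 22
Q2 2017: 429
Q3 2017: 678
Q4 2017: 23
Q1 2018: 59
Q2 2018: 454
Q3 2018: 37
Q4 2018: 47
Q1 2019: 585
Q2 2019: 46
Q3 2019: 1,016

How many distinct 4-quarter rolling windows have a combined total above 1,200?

Q1 2017–Q4 2017: 22 + 429 + 678 + 23 = 1,152 (under)
Q2 2017–Q1 2018: 429 + 678 + 23 + 59 = 1,189 (under)
Q3 2017–Q2 2018: 678 + 23 + 59 + 454 = 1,214 (over)
Q4 2017–Q3 2018: 23 + 59 + 454 + 37 = 573 (under)
Q1 2018–Q4 2018: 59 + 454 + 37 + 47 = 597 (under)
Q2 2018–Q1 2019: 454 + 37 + 47 + 585 = 1,123 (under)
Q3 2018–Q2 2019: 37 + 47 + 585 + 46 = 715 (under)
Q4 2018–Q3 2019: 47 + 585 + 46 + 1,016 = 1,694 (over)
2 windows exceed the threshold.

2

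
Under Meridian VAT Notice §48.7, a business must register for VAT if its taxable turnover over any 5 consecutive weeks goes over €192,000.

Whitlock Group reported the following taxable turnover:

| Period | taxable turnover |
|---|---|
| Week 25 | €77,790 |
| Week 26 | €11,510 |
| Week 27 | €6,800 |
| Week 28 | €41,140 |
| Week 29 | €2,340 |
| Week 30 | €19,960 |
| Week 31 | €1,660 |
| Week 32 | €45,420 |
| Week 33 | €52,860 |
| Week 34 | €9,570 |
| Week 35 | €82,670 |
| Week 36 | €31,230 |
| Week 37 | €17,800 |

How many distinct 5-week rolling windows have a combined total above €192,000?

3

Week 25–Week 29: €77,790 + €11,510 + €6,800 + €41,140 + €2,340 = €139,580 (under)
Week 26–Week 30: €11,510 + €6,800 + €41,140 + €2,340 + €19,960 = €81,750 (under)
Week 27–Week 31: €6,800 + €41,140 + €2,340 + €19,960 + €1,660 = €71,900 (under)
Week 28–Week 32: €41,140 + €2,340 + €19,960 + €1,660 + €45,420 = €110,520 (under)
Week 29–Week 33: €2,340 + €19,960 + €1,660 + €45,420 + €52,860 = €122,240 (under)
Week 30–Week 34: €19,960 + €1,660 + €45,420 + €52,860 + €9,570 = €129,470 (under)
Week 31–Week 35: €1,660 + €45,420 + €52,860 + €9,570 + €82,670 = €192,180 (over)
Week 32–Week 36: €45,420 + €52,860 + €9,570 + €82,670 + €31,230 = €221,750 (over)
Week 33–Week 37: €52,860 + €9,570 + €82,670 + €31,230 + €17,800 = €194,130 (over)
3 windows exceed the threshold.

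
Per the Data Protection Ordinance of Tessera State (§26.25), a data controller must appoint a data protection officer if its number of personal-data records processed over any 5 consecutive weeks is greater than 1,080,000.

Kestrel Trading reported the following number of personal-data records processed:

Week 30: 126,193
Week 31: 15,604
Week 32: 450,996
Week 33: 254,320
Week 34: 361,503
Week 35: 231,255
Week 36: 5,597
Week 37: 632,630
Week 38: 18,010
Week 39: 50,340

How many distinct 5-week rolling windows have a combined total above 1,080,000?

Week 30–Week 34: 126,193 + 15,604 + 450,996 + 254,320 + 361,503 = 1,208,616 (over)
Week 31–Week 35: 15,604 + 450,996 + 254,320 + 361,503 + 231,255 = 1,313,678 (over)
Week 32–Week 36: 450,996 + 254,320 + 361,503 + 231,255 + 5,597 = 1,303,671 (over)
Week 33–Week 37: 254,320 + 361,503 + 231,255 + 5,597 + 632,630 = 1,485,305 (over)
Week 34–Week 38: 361,503 + 231,255 + 5,597 + 632,630 + 18,010 = 1,248,995 (over)
Week 35–Week 39: 231,255 + 5,597 + 632,630 + 18,010 + 50,340 = 937,832 (under)
5 windows exceed the threshold.

5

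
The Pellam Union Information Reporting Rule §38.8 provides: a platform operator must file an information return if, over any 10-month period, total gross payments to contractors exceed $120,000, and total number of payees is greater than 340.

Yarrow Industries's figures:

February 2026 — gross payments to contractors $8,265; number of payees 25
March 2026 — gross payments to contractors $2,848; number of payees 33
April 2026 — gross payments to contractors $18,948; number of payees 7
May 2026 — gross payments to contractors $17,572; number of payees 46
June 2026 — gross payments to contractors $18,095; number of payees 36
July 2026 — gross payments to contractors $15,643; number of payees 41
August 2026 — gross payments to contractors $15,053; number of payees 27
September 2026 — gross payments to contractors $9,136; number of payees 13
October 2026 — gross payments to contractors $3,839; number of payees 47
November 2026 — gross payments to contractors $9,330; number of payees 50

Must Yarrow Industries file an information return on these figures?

Total gross payments to contractors: $8,265 + $2,848 + $18,948 + $17,572 + $18,095 + $15,643 + $15,053 + $9,136 + $3,839 + $9,330 = $118,729 (≤ $120,000).
Total number of payees: 25 + 33 + 7 + 46 + 36 + 41 + 27 + 13 + 47 + 50 = 325 (≤ 340).
The test is 'and': the rule requires both, and at least one is not exceeded.

No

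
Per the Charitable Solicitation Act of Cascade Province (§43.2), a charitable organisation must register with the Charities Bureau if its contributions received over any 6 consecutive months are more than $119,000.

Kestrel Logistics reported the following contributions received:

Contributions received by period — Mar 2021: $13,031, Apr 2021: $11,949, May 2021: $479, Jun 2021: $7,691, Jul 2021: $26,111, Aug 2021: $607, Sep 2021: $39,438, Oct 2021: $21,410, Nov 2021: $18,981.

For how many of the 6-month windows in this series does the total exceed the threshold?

Mar 2021–Aug 2021: $13,031 + $11,949 + $479 + $7,691 + $26,111 + $607 = $59,868 (under)
Apr 2021–Sep 2021: $11,949 + $479 + $7,691 + $26,111 + $607 + $39,438 = $86,275 (under)
May 2021–Oct 2021: $479 + $7,691 + $26,111 + $607 + $39,438 + $21,410 = $95,736 (under)
Jun 2021–Nov 2021: $7,691 + $26,111 + $607 + $39,438 + $21,410 + $18,981 = $114,238 (under)
0 windows exceed the threshold.

0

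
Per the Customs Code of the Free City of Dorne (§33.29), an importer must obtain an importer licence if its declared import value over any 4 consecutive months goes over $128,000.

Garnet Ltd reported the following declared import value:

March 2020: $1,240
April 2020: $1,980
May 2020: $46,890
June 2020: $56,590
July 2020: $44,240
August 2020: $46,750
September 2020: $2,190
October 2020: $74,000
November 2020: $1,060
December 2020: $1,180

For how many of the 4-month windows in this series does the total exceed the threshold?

4

March 2020–June 2020: $1,240 + $1,980 + $46,890 + $56,590 = $106,700 (under)
April 2020–July 2020: $1,980 + $46,890 + $56,590 + $44,240 = $149,700 (over)
May 2020–August 2020: $46,890 + $56,590 + $44,240 + $46,750 = $194,470 (over)
June 2020–September 2020: $56,590 + $44,240 + $46,750 + $2,190 = $149,770 (over)
July 2020–October 2020: $44,240 + $46,750 + $2,190 + $74,000 = $167,180 (over)
August 2020–November 2020: $46,750 + $2,190 + $74,000 + $1,060 = $124,000 (under)
September 2020–December 2020: $2,190 + $74,000 + $1,060 + $1,180 = $78,430 (under)
4 windows exceed the threshold.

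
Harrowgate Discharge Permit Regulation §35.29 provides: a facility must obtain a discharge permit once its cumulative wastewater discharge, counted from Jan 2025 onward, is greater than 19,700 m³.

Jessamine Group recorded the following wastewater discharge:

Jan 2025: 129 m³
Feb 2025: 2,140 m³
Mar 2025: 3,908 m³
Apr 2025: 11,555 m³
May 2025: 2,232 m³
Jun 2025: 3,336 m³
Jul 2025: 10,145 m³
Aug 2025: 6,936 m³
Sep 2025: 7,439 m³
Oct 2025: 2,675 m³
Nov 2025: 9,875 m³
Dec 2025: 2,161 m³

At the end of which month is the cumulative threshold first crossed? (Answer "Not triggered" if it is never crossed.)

May 2025

Through Jan 2025: 129 m³
Through Feb 2025: 2,269 m³
Through Mar 2025: 6,177 m³
Through Apr 2025: 17,732 m³
Through May 2025: 19,964 m³ ← exceeds threshold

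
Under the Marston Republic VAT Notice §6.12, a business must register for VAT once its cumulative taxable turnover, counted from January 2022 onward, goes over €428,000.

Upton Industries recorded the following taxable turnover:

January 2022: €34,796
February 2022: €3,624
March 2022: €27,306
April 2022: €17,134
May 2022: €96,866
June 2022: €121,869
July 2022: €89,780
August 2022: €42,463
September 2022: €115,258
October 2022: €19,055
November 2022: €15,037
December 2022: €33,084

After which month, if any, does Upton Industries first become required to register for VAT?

August 2022

Through January 2022: €34,796
Through February 2022: €38,420
Through March 2022: €65,726
Through April 2022: €82,860
Through May 2022: €179,726
Through June 2022: €301,595
Through July 2022: €391,375
Through August 2022: €433,838 ← exceeds threshold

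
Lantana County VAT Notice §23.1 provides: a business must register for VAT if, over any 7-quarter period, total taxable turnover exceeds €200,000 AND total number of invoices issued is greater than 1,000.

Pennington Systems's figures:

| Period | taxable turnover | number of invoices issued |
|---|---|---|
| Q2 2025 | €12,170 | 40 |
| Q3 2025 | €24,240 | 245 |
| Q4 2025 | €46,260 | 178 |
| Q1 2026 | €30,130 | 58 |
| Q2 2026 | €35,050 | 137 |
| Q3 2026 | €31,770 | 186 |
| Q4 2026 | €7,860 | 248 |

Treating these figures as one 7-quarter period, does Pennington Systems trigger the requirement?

No

Total taxable turnover: €12,170 + €24,240 + €46,260 + €30,130 + €35,050 + €31,770 + €7,860 = €187,480 (≤ €200,000).
Total number of invoices issued: 40 + 245 + 178 + 58 + 137 + 186 + 248 = 1,092 (> 1,000).
The test is 'and': the rule requires both, and at least one is not exceeded.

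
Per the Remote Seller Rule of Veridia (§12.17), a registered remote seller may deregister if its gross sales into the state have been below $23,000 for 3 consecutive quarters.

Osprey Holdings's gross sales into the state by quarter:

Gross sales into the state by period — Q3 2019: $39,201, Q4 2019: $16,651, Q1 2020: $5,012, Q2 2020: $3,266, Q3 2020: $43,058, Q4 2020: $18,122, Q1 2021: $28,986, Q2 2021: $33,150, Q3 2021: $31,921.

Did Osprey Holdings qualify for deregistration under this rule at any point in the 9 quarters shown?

Quarters below $23,000: Q4 2019, Q1 2020, Q2 2020, Q4 2020.
Longest run of consecutive quarters below the threshold: 3.
3 ≥ 3, so Osprey Holdings became eligible.

Yes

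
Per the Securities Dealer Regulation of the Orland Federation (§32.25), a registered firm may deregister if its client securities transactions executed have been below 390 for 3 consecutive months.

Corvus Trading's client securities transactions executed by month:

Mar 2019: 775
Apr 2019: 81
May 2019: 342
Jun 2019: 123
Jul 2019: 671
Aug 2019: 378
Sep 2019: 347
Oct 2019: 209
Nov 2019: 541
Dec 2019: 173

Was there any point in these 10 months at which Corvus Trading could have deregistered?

Months below 390: Apr 2019, May 2019, Jun 2019, Aug 2019, Sep 2019, Oct 2019, Dec 2019.
Longest run of consecutive months below the threshold: 3.
3 ≥ 3, so Corvus Trading became eligible.

Yes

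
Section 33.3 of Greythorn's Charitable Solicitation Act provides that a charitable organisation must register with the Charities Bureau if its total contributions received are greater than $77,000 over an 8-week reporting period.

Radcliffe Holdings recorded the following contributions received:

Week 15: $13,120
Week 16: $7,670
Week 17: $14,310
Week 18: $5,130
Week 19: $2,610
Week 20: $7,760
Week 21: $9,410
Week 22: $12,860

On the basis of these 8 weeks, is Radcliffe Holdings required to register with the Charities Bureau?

No

Total contributions received: $13,120 + $7,670 + $14,310 + $5,130 + $2,610 + $7,760 + $9,410 + $12,860 = $72,870.
$72,870 ≤ $77,000, so the threshold is not exceeded.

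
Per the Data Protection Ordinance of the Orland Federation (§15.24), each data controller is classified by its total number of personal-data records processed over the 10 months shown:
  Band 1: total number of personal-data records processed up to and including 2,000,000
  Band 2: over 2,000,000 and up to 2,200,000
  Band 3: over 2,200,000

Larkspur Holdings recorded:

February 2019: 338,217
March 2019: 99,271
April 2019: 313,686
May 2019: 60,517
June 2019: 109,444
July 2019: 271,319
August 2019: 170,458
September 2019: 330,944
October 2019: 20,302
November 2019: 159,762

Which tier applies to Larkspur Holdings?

Band 1

Total number of personal-data records processed: 338,217 + 99,271 + 313,686 + 60,517 + 109,444 + 271,319 + 170,458 + 330,944 + 20,302 + 159,762 = 1,873,920.
1,873,920 ≤ 2,000,000, so Band 1 applies.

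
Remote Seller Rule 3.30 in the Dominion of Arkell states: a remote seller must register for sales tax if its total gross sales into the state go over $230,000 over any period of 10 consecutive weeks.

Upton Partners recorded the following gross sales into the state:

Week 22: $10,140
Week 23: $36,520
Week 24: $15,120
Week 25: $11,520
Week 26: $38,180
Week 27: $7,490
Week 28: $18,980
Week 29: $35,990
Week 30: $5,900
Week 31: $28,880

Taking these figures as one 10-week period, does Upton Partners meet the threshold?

Total gross sales into the state: $10,140 + $36,520 + $15,120 + $11,520 + $38,180 + $7,490 + $18,980 + $35,990 + $5,900 + $28,880 = $208,720.
$208,720 ≤ $230,000, so the threshold is not exceeded.

No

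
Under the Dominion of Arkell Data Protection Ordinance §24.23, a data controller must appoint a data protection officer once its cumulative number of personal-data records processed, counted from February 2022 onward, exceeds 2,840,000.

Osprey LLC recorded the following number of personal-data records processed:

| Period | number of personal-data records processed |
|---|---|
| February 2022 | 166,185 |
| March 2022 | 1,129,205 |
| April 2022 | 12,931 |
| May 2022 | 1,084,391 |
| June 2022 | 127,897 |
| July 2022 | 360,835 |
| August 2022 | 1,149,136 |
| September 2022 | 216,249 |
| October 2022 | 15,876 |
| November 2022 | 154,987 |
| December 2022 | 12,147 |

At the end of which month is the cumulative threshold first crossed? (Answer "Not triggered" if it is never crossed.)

Through February 2022: 166,185
Through March 2022: 1,295,390
Through April 2022: 1,308,321
Through May 2022: 2,392,712
Through June 2022: 2,520,609
Through July 2022: 2,881,444 ← exceeds threshold

July 2022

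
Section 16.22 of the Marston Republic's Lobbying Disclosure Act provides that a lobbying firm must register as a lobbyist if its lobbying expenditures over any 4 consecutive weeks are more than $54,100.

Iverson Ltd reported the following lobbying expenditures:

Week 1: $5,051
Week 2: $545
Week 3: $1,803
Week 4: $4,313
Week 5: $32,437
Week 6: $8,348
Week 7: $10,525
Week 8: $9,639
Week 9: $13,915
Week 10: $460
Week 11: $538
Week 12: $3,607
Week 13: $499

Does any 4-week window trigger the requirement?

Yes

Week 1–Week 4: $5,051 + $545 + $1,803 + $4,313 = $11,712 (under)
Week 2–Week 5: $545 + $1,803 + $4,313 + $32,437 = $39,098 (under)
Week 3–Week 6: $1,803 + $4,313 + $32,437 + $8,348 = $46,901 (under)
Week 4–Week 7: $4,313 + $32,437 + $8,348 + $10,525 = $55,623 (over)
Week 5–Week 8: $32,437 + $8,348 + $10,525 + $9,639 = $60,949 (over)
Week 6–Week 9: $8,348 + $10,525 + $9,639 + $13,915 = $42,427 (under)
Week 7–Week 10: $10,525 + $9,639 + $13,915 + $460 = $34,539 (under)
Week 8–Week 11: $9,639 + $13,915 + $460 + $538 = $24,552 (under)
Week 9–Week 12: $13,915 + $460 + $538 + $3,607 = $18,520 (under)
Week 10–Week 13: $460 + $538 + $3,607 + $499 = $5,104 (under)
At least one window exceeds $54,100.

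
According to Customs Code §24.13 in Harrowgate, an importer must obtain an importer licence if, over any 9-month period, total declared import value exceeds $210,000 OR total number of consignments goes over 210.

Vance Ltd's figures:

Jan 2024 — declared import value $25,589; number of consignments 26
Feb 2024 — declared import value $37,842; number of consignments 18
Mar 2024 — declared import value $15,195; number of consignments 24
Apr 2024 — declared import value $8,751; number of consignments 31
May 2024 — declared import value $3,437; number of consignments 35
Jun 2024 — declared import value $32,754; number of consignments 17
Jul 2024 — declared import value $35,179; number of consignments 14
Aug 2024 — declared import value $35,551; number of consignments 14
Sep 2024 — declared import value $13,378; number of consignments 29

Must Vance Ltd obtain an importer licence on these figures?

Total declared import value: $25,589 + $37,842 + $15,195 + $8,751 + $3,437 + $32,754 + $35,179 + $35,551 + $13,378 = $207,676 (≤ $210,000).
Total number of consignments: 26 + 18 + 24 + 31 + 35 + 17 + 14 + 14 + 29 = 208 (≤ 210).
The test is 'or': neither threshold is exceeded.

No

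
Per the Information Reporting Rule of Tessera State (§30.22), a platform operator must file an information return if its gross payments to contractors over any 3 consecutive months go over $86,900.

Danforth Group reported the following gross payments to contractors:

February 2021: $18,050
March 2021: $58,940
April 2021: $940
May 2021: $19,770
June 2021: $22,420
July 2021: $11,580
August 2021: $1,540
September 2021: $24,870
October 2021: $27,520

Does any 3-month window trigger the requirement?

February 2021–April 2021: $18,050 + $58,940 + $940 = $77,930 (under)
March 2021–May 2021: $58,940 + $940 + $19,770 = $79,650 (under)
April 2021–June 2021: $940 + $19,770 + $22,420 = $43,130 (under)
May 2021–July 2021: $19,770 + $22,420 + $11,580 = $53,770 (under)
June 2021–August 2021: $22,420 + $11,580 + $1,540 = $35,540 (under)
July 2021–September 2021: $11,580 + $1,540 + $24,870 = $37,990 (under)
August 2021–October 2021: $1,540 + $24,870 + $27,520 = $53,930 (under)
No window exceeds $86,900.

No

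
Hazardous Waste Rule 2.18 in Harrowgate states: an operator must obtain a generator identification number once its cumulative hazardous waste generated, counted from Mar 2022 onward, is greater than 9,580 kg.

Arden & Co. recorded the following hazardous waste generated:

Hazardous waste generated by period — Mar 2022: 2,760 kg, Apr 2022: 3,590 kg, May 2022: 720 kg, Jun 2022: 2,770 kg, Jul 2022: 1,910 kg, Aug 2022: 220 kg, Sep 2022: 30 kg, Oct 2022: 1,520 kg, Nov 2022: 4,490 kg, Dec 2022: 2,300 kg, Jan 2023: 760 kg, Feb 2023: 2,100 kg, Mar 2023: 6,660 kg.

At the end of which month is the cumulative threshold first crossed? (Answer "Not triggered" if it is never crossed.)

Jun 2022

Through Mar 2022: 2,760 kg
Through Apr 2022: 6,350 kg
Through May 2022: 7,070 kg
Through Jun 2022: 9,840 kg ← exceeds threshold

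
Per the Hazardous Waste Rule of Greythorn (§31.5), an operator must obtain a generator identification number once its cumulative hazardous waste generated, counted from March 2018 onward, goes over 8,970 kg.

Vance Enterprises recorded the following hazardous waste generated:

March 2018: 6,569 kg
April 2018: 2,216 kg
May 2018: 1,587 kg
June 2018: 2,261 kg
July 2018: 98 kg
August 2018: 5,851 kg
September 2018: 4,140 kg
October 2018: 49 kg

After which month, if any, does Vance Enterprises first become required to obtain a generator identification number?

Through March 2018: 6,569 kg
Through April 2018: 8,785 kg
Through May 2018: 10,372 kg ← exceeds threshold

May 2018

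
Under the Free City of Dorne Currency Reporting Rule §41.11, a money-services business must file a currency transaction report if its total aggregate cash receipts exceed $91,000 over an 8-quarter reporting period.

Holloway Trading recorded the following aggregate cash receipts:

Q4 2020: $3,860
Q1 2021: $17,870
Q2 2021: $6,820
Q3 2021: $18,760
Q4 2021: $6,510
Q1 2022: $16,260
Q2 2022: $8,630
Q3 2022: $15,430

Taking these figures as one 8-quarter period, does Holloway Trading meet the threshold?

Yes

Total aggregate cash receipts: $3,860 + $17,870 + $6,820 + $18,760 + $6,510 + $16,260 + $8,630 + $15,430 = $94,140.
$94,140 > $91,000, so the threshold is exceeded.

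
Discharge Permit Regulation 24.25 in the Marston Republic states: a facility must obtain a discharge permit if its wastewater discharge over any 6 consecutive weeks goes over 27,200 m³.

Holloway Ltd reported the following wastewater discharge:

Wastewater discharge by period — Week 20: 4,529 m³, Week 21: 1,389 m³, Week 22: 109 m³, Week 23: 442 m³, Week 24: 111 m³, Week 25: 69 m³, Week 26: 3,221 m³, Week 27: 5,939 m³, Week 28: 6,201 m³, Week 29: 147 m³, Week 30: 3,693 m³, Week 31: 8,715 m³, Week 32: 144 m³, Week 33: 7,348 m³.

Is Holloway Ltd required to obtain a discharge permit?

Week 20–Week 25: 4,529 m³ + 1,389 m³ + 109 m³ + 442 m³ + 111 m³ + 69 m³ = 6,649 m³ (under)
Week 21–Week 26: 1,389 m³ + 109 m³ + 442 m³ + 111 m³ + 69 m³ + 3,221 m³ = 5,341 m³ (under)
Week 22–Week 27: 109 m³ + 442 m³ + 111 m³ + 69 m³ + 3,221 m³ + 5,939 m³ = 9,891 m³ (under)
Week 23–Week 28: 442 m³ + 111 m³ + 69 m³ + 3,221 m³ + 5,939 m³ + 6,201 m³ = 15,983 m³ (under)
Week 24–Week 29: 111 m³ + 69 m³ + 3,221 m³ + 5,939 m³ + 6,201 m³ + 147 m³ = 15,688 m³ (under)
Week 25–Week 30: 69 m³ + 3,221 m³ + 5,939 m³ + 6,201 m³ + 147 m³ + 3,693 m³ = 19,270 m³ (under)
Week 26–Week 31: 3,221 m³ + 5,939 m³ + 6,201 m³ + 147 m³ + 3,693 m³ + 8,715 m³ = 27,916 m³ (over)
Week 27–Week 32: 5,939 m³ + 6,201 m³ + 147 m³ + 3,693 m³ + 8,715 m³ + 144 m³ = 24,839 m³ (under)
Week 28–Week 33: 6,201 m³ + 147 m³ + 3,693 m³ + 8,715 m³ + 144 m³ + 7,348 m³ = 26,248 m³ (under)
At least one window exceeds 27,200 m³.

Yes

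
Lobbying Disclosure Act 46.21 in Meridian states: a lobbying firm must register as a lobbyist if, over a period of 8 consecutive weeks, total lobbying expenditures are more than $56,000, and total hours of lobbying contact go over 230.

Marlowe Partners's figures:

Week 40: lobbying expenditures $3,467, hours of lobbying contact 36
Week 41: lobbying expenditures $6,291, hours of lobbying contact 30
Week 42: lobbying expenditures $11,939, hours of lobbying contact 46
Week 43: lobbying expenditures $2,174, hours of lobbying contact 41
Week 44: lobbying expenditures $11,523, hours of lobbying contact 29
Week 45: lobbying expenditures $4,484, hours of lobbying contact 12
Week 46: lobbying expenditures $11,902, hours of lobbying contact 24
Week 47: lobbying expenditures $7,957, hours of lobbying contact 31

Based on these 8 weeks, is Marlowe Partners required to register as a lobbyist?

Total lobbying expenditures: $3,467 + $6,291 + $11,939 + $2,174 + $11,523 + $4,484 + $11,902 + $7,957 = $59,737 (> $56,000).
Total hours of lobbying contact: 36 + 30 + 46 + 41 + 29 + 12 + 24 + 31 = 249 (> 230).
The test is 'and': both thresholds are exceeded.

Yes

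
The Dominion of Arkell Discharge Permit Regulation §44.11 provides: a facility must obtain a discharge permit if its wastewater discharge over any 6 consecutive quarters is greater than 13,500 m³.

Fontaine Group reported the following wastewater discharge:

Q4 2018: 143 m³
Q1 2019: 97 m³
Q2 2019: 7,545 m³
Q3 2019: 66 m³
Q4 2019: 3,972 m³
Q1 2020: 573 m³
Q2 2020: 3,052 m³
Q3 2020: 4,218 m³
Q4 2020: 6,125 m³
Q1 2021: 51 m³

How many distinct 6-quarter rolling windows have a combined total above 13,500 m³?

4

Q4 2018–Q1 2020: 143 m³ + 97 m³ + 7,545 m³ + 66 m³ + 3,972 m³ + 573 m³ = 12,396 m³ (under)
Q1 2019–Q2 2020: 97 m³ + 7,545 m³ + 66 m³ + 3,972 m³ + 573 m³ + 3,052 m³ = 15,305 m³ (over)
Q2 2019–Q3 2020: 7,545 m³ + 66 m³ + 3,972 m³ + 573 m³ + 3,052 m³ + 4,218 m³ = 19,426 m³ (over)
Q3 2019–Q4 2020: 66 m³ + 3,972 m³ + 573 m³ + 3,052 m³ + 4,218 m³ + 6,125 m³ = 18,006 m³ (over)
Q4 2019–Q1 2021: 3,972 m³ + 573 m³ + 3,052 m³ + 4,218 m³ + 6,125 m³ + 51 m³ = 17,991 m³ (over)
4 windows exceed the threshold.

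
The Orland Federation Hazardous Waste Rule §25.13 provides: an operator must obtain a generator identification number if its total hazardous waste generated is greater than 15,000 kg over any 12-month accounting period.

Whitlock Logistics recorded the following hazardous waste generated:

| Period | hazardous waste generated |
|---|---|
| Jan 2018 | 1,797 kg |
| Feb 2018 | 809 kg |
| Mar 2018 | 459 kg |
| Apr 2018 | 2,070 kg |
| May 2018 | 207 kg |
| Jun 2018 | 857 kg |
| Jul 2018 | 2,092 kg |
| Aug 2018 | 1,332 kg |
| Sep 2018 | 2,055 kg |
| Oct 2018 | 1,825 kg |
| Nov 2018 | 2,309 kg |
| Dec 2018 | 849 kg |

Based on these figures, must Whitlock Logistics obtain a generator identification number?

Total hazardous waste generated: 1,797 kg + 809 kg + 459 kg + 2,070 kg + 207 kg + 857 kg + 2,092 kg + 1,332 kg + 2,055 kg + 1,825 kg + 2,309 kg + 849 kg = 16,661 kg.
16,661 kg > 15,000 kg, so the threshold is exceeded.

Yes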